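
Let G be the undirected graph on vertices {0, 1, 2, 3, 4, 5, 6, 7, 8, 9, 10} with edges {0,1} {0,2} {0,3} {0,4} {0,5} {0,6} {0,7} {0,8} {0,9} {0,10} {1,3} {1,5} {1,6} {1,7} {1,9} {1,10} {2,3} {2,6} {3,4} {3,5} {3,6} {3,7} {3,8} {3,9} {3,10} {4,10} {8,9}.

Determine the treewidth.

A width-3 tree decomposition is:
Bags: B1 = {0, 1, 3, 10}  B2 = {0, 1, 3, 6}  B3 = {0, 3, 4, 10}  B4 = {0, 1, 3, 5}  B5 = {0, 1, 3, 7}  B6 = {0, 1, 3, 9}  B7 = {0, 2, 3, 6}  B8 = {0, 3, 8, 9}
Tree: B1–B2, B1–B3, B2–B4, B2–B5, B4–B6, B2–B7, B6–B8
Each bag holds 4 vertices, so the decomposition has width 3, which upper-bounds the treewidth. Conversely, {0, 3, 8, 9} is a clique of size 4, and the vertices of any clique must share a bag in every tree decomposition; so some bag has ≥ 4 vertices and tw(G) ≥ 3. Hence tw(G) = 3 exactly.

3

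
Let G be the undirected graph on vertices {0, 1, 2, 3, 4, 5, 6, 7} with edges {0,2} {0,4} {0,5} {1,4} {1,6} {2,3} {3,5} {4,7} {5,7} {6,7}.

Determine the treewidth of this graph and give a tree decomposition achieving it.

Each bag holds 3 vertices, so the decomposition has width 2, which upper-bounds the treewidth. Since 3–2–0–5–3 is a cycle in G, G is not acyclic. Forests are exactly the graphs of treewidth ≤ 1, so tw(G) ≥ 2. The upper and lower bounds meet at 2, so that is the treewidth.

Treewidth 2.
One optimal decomposition is:
Bags: B1 = {2, 3, 5}  B2 = {0, 2, 5}  B3 = {0, 5, 7}  B4 = {0, 4, 7}  B5 = {4, 6, 7}  B6 = {1, 4, 6}
Tree: B1–B2, B2–B3, B3–B4, B4–B5, B5–B6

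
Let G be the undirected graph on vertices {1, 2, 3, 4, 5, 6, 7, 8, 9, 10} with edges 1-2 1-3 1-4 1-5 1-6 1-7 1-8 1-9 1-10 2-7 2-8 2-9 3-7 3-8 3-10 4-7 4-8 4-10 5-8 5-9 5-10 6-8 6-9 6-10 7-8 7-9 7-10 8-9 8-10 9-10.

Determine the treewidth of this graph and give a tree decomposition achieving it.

Treewidth 4.
One such decomposition:
Bags: B1 = {1, 7, 8, 9, 10}  B2 = {1, 3, 7, 8, 10}  B3 = {1, 5, 8, 9, 10}  B4 = {1, 6, 8, 9, 10}  B5 = {1, 2, 7, 8, 9}  B6 = {1, 4, 7, 8, 10}
Tree: B1–B2, B1–B3, B3–B4, B1–B5, B1–B6

Every bag has size at most 5, so the width is 5 − 1 = 4 and tw(G) ≤ 4. For the lower bound, the 5 vertices {1, 2, 7, 8, 9} are pairwise adjacent, and any tree decomposition puts a clique entirely inside one bag — forcing width ≥ 4. Combining the bounds, tw(G) = 4.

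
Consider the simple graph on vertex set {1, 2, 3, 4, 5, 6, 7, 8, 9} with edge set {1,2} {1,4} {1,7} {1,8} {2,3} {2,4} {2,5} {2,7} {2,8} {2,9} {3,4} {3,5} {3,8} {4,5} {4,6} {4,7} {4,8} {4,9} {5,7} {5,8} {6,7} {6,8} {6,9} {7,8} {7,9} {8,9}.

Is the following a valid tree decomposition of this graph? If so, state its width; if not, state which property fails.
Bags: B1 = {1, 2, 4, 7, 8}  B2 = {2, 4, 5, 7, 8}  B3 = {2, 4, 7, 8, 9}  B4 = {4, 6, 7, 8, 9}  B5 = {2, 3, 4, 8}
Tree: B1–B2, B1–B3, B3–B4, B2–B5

No — edge (5,3) lies in no bag.

A tree decomposition must satisfy three properties: every vertex lies in some bag; for every edge, both endpoints lie together in some bag; and for every vertex, the bags containing it form a connected subtree. Here edge (5,3) lies in no bag, so the decomposition is invalid.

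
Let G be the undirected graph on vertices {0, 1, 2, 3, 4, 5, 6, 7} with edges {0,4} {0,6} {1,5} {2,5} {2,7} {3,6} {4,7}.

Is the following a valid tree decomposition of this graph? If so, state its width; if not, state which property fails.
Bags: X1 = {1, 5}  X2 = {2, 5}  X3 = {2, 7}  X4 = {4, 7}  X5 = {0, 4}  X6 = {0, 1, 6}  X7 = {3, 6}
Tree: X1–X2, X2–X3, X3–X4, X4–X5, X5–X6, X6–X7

A tree decomposition must satisfy three properties: every vertex lies in some bag; for every edge, both endpoints lie together in some bag; and for every vertex, the bags containing it form a connected subtree. Here bags containing vertex 1 are not connected in the tree, so the decomposition is invalid.

No — bags containing vertex 1 are not connected in the tree.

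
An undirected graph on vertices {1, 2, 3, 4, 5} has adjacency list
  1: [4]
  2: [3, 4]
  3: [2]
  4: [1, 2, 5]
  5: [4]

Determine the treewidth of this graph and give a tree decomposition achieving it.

Each bag holds 2 vertices, so the decomposition has width 1, which upper-bounds the treewidth. G has an edge, so its treewidth is at least 1. Therefore the treewidth is 1.

Treewidth 1.
One optimal decomposition is:
Bags: B1 = {1, 4}  B2 = {4, 5}  B3 = {2, 4}  B4 = {2, 3}
Tree: B1–B2, B2–B3, B3–B4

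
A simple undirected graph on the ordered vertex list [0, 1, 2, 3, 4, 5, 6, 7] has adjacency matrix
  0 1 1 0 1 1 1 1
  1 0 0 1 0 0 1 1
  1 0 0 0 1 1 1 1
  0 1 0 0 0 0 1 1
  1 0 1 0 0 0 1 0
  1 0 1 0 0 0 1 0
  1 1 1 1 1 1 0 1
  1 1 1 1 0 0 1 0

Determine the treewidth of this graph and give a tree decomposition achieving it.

Treewidth 3.
One optimal decomposition is:
Bags: B1 = {0, 2, 4, 6}  B2 = {0, 2, 6, 7}  B3 = {0, 2, 5, 6}  B4 = {0, 1, 6, 7}  B5 = {1, 3, 6, 7}
Tree: B1–B2, B1–B3, B2–B4, B4–B5

Each bag holds 4 vertices, so the decomposition has width 3, which upper-bounds the treewidth. For the lower bound, the 4 vertices {0, 1, 6, 7} are pairwise adjacent, and any tree decomposition puts a clique entirely inside one bag — forcing width ≥ 3. The upper and lower bounds meet at 3, so that is the treewidth.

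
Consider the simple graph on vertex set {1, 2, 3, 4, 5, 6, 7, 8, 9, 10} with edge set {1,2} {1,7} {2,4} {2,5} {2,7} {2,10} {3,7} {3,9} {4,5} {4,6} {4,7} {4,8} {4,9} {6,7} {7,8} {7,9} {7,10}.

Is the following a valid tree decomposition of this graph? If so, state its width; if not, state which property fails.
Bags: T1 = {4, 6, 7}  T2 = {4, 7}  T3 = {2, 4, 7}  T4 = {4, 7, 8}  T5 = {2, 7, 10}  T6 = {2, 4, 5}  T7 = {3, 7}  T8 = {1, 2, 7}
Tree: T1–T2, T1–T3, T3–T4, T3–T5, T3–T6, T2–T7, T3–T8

A tree decomposition must satisfy three properties: every vertex lies in some bag; for every edge, both endpoints lie together in some bag; and for every vertex, the bags containing it form a connected subtree. Here vertex 9 appears in no bag, so the decomposition is invalid.

No — vertex 9 appears in no bag.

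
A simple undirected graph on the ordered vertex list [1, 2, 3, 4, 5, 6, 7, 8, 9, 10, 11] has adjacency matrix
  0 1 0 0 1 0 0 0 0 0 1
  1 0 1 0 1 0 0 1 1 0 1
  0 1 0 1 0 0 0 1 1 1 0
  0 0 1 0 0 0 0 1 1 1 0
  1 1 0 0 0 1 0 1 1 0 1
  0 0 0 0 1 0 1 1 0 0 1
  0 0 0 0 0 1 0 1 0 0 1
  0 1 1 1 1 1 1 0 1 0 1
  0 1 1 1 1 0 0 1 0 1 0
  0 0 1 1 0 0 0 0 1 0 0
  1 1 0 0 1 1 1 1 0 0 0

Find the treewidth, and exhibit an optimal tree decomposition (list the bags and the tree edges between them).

The largest bag has 4 vertices, giving width 3; this decomposition certifies tw(G) ≤ 3. For the lower bound, the 4 vertices {2, 3, 8, 9} are pairwise adjacent, and any tree decomposition puts a clique entirely inside one bag — forcing width ≥ 3. Therefore the treewidth is 3.

Treewidth 3.
One such decomposition:
Bags: B1 = {2, 5, 8, 11}  B2 = {2, 5, 8, 9}  B3 = {5, 6, 8, 11}  B4 = {2, 3, 8, 9}  B5 = {1, 2, 5, 11}  B6 = {3, 4, 8, 9}  B7 = {6, 7, 8, 11}  B8 = {3, 4, 9, 10}
Tree: B1–B2, B1–B3, B2–B4, B1–B5, B4–B6, B3–B7, B6–B8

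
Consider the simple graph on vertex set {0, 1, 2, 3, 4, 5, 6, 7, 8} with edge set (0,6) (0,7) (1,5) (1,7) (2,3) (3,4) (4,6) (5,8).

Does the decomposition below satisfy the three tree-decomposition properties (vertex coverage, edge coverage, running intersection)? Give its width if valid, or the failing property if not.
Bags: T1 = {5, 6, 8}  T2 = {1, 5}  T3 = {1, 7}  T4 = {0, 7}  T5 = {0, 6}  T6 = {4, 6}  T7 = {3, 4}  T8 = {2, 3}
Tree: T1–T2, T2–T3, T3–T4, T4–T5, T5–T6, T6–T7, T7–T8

A tree decomposition must satisfy three properties: every vertex lies in some bag; for every edge, both endpoints lie together in some bag; and for every vertex, the bags containing it form a connected subtree. Here bags containing vertex 6 are not connected in the tree, so the decomposition is invalid.

No — bags containing vertex 6 are not connected in the tree.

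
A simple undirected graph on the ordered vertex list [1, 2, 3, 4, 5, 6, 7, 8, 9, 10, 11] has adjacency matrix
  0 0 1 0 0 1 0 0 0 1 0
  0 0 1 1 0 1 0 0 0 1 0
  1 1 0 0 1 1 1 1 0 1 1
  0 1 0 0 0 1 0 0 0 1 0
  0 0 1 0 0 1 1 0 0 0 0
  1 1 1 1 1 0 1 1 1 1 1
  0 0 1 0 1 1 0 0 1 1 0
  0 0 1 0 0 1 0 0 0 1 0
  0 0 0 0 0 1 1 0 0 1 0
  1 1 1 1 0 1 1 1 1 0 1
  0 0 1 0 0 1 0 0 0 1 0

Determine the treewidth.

A width-3 tree decomposition is:
Bags: B1 = {3, 6, 7, 10}  B2 = {3, 5, 6, 7}  B3 = {2, 3, 6, 10}  B4 = {3, 6, 8, 10}  B5 = {1, 3, 6, 10}  B6 = {3, 6, 10, 11}  B7 = {2, 4, 6, 10}  B8 = {6, 7, 9, 10}
Tree: B1–B2, B1–B3, B1–B4, B4–B5, B1–B6, B3–B7, B1–B8
The largest bag has 4 vertices, giving width 3; this decomposition certifies tw(G) ≤ 3. Conversely, {6, 7, 9, 10} is a clique of size 4, and the vertices of any clique must share a bag in every tree decomposition; so some bag has ≥ 4 vertices and tw(G) ≥ 3. Hence tw(G) = 3 exactly.

3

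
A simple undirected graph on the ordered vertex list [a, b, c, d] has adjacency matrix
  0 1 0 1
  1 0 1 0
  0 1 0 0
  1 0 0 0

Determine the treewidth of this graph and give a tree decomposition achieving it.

Treewidth 1.
One optimal decomposition is:
Bags: B1 = {a, b}  B2 = {b, c}  B3 = {a, d}
Tree: B1–B2, B1–B3

The largest bag has 2 vertices, giving width 1; this decomposition certifies tw(G) ≤ 1. Since G has at least one edge (e.g. a–b), it is not an edgeless graph, so tw(G) ≥ 1. Therefore the treewidth is 1.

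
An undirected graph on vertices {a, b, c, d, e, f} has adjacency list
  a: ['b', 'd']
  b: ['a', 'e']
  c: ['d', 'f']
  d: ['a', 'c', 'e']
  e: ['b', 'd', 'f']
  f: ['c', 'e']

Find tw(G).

A width-2 tree decomposition is:
Bags: B1 = {c, d, f}  B2 = {d, e, f}  B3 = {a, d, e}  B4 = {a, b, e}
Tree: B1–B2, B2–B3, B3–B4
Every bag has size at most 3, so the width is 3 − 1 = 2 and tw(G) ≤ 2. For the lower bound, G contains the cycle c–f–e–d–c, so G is not a forest; only forests have treewidth ≤ 1, hence tw(G) ≥ 2. Combining the bounds, tw(G) = 2.

2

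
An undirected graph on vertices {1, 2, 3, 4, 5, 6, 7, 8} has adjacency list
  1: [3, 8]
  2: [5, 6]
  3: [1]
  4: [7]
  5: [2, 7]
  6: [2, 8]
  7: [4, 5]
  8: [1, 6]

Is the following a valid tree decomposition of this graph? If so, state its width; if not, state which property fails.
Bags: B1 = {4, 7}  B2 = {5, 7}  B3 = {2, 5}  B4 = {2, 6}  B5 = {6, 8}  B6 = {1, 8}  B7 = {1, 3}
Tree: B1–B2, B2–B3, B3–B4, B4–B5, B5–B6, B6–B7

Vertex coverage: the bags together contain {1, 2, 3, 4, 5, 6, 7, 8}, the full vertex set. Edge coverage: each edge of G has both endpoints in at least one bag. Running intersection: for every vertex, the bags containing it form a connected subtree. All three properties hold, so this is a valid tree decomposition of width max|bag| − 1 = 1, and hence tw(G) ≤ 1.

Yes; width 1.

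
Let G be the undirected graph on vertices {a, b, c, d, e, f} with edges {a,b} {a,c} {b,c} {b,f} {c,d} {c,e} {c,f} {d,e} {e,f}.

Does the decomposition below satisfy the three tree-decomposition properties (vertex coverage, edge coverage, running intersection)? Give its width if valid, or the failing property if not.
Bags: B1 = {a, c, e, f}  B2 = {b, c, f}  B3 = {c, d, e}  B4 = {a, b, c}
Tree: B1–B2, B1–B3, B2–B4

No — bags containing vertex a are not connected in the tree.

A tree decomposition must satisfy three properties: every vertex lies in some bag; for every edge, both endpoints lie together in some bag; and for every vertex, the bags containing it form a connected subtree. Here bags containing vertex a are not connected in the tree, so the decomposition is invalid.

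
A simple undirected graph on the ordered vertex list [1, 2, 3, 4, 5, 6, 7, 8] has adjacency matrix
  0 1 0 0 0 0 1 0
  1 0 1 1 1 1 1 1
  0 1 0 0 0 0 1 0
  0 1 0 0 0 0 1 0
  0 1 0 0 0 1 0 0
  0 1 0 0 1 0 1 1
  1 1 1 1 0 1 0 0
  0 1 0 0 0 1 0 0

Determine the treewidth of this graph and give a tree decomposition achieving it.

Every bag has size at most 3, so the width is 3 − 1 = 2 and tw(G) ≤ 2. Conversely, {2, 6, 8} is a clique of size 3, and the vertices of any clique must share a bag in every tree decomposition; so some bag has ≥ 3 vertices and tw(G) ≥ 2. Therefore the treewidth is 2.

Treewidth 2.
Bags: B1 = {2, 6, 7}  B2 = {1, 2, 7}  B3 = {2, 5, 6}  B4 = {2, 6, 8}  B5 = {2, 3, 7}  B6 = {2, 4, 7}
Tree: B1–B2, B1–B3, B3–B4, B2–B5, B5–B6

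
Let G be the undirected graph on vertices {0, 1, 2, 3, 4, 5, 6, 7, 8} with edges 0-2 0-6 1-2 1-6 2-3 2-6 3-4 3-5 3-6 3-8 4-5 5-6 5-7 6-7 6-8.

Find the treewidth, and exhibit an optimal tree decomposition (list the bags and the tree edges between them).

Treewidth 2.
One such decomposition:
Bags: B1 = {3, 5, 6}  B2 = {3, 6, 8}  B3 = {3, 4, 5}  B4 = {2, 3, 6}  B5 = {0, 2, 6}  B6 = {1, 2, 6}  B7 = {5, 6, 7}
Tree: B1–B2, B1–B3, B1–B4, B4–B5, B5–B6, B1–B7

Each bag holds 3 vertices, so the decomposition has width 2, which upper-bounds the treewidth. On the other hand G contains the 3-clique {3, 4, 5}. A clique must lie in a single bag of any decomposition, so no decomposition can have width below 2. Combining the bounds, tw(G) = 2.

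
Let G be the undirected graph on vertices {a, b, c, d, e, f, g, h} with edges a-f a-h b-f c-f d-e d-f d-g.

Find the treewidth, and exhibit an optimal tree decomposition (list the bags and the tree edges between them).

Every bag has size at most 2, so the width is 2 − 1 = 1 and tw(G) ≤ 1. Since G has at least one edge (e.g. a–f), it is not an edgeless graph, so tw(G) ≥ 1. The upper and lower bounds meet at 1, so that is the treewidth.

Treewidth 1.
One such decomposition:
Bags: B1 = {a, f}  B2 = {d, f}  B3 = {c, f}  B4 = {d, g}  B5 = {d, e}  B6 = {b, f}  B7 = {a, h}
Tree: B1–B2, B1–B3, B2–B4, B2–B5, B3–B6, B1–B7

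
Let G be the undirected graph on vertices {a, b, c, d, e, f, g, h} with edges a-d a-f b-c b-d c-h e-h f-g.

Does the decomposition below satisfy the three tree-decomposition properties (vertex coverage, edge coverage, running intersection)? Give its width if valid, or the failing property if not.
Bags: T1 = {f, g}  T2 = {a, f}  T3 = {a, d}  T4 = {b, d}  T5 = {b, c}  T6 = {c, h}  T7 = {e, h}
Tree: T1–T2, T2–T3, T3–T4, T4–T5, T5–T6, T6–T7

Yes; width 1.

Checking the three conditions: (i) the bags cover all of {a, b, c, d, e, f, g, h}; (ii) for each edge, some bag contains both endpoints; (iii) the bags containing any fixed vertex form a subtree. All hold, so the decomposition is valid with width 2 − 1 = 1.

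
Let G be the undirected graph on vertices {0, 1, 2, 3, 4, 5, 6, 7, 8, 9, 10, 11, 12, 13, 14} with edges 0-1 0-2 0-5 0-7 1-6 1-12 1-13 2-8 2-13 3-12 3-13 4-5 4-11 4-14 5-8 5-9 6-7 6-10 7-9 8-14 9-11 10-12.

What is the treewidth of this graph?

A width-3 tree decomposition is:
Bags: B1 = {4, 8, 11, 14}  B2 = {4, 5, 8, 11}  B3 = {5, 8, 9, 11}  B4 = {2, 5, 8, 9}  B5 = {0, 2, 5, 9}  B6 = {0, 2, 7, 9}  B7 = {0, 2, 7, 13}  B8 = {0, 1, 7, 13}  B9 = {1, 6, 7, 13}  B10 = {1, 3, 6, 13}  B11 = {1, 3, 6, 12}  B12 = {3, 6, 10, 12}
Tree: B1–B2, B2–B3, B3–B4, B4–B5, B5–B6, B6–B7, B7–B8, B8–B9, B9–B10, B10–B11, B11–B12
Each bag holds 4 vertices, so the decomposition has width 3, which upper-bounds the treewidth. For the lower bound: the 4 vertex sets {4,11,14}, {8}, {5}, {0,2,7,9} are disjoint, each induces a connected subgraph, and every pair is joined by at least one edge of G. Contracting each set to a single vertex therefore yields K_{4} as a minor, and since treewidth is minor-monotone, tw(G) ≥ tw(K_{4}) = 3. Therefore the treewidth is 3.

3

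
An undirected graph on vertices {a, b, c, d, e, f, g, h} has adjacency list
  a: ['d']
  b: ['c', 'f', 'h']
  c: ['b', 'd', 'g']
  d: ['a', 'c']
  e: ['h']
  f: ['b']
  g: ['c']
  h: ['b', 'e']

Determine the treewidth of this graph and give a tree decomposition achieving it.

Every bag has size at most 2, so the width is 2 − 1 = 1 and tw(G) ≤ 1. Since G has at least one edge (e.g. c–g), it is not an edgeless graph, so tw(G) ≥ 1. Hence tw(G) = 1 exactly.

Treewidth 1.
One such decomposition:
Bags: B1 = {c, g}  B2 = {c, d}  B3 = {b, c}  B4 = {b, h}  B5 = {a, d}  B6 = {e, h}  B7 = {b, f}
Tree: B1–B2, B1–B3, B3–B4, B2–B5, B4–B6, B3–B7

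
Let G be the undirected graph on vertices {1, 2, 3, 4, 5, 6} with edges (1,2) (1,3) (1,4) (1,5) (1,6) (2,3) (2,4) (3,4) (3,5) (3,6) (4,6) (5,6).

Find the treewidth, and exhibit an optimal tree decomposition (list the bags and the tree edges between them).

Every bag has size at most 4, so the width is 4 − 1 = 3 and tw(G) ≤ 3. On the other hand G contains the 4-clique {1, 2, 3, 4}. A clique must lie in a single bag of any decomposition, so no decomposition can have width below 3. Combining the bounds, tw(G) = 3.

Treewidth 3.
One optimal decomposition is:
Bags: B1 = {1, 2, 3, 4}  B2 = {1, 3, 4, 6}  B3 = {1, 3, 5, 6}
Tree: B1–B2, B2–B3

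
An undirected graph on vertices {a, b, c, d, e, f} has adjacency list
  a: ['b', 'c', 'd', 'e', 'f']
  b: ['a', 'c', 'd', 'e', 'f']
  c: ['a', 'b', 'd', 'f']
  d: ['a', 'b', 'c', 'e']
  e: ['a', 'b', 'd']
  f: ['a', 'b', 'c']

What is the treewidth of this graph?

3

A width-3 tree decomposition is:
Bags: B1 = {a, b, c, f}  B2 = {a, b, c, d}  B3 = {a, b, d, e}
Tree: B1–B2, B2–B3
The largest bag has 4 vertices, giving width 3; this decomposition certifies tw(G) ≤ 3. On the other hand G contains the 4-clique {a, b, d, e}. A clique must lie in a single bag of any decomposition, so no decomposition can have width below 3. Therefore the treewidth is 3.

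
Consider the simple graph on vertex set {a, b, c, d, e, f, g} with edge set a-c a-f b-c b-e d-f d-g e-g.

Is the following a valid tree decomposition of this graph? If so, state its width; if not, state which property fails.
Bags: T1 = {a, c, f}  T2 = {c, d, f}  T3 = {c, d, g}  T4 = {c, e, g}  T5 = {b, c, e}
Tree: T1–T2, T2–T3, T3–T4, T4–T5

Vertex coverage: the bags together contain {a, b, c, d, e, f, g}, the full vertex set. Edge coverage: each edge of G has both endpoints in at least one bag. Running intersection: for every vertex, the bags containing it form a connected subtree. All three properties hold, so this is a valid tree decomposition of width max|bag| − 1 = 2, and hence tw(G) ≤ 2.

Yes; width 2.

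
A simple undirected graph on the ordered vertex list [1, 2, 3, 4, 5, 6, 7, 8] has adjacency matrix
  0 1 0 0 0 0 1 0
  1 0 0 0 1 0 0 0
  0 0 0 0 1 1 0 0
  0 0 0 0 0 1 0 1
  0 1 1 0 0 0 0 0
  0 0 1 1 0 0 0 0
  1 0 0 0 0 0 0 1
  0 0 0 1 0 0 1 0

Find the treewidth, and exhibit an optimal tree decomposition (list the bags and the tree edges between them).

Every bag has size at most 3, so the width is 3 − 1 = 2 and tw(G) ≤ 2. Since 5–2–1–7–8–4–6–3–5 is a cycle in G, G is not acyclic. Forests are exactly the graphs of treewidth ≤ 1, so tw(G) ≥ 2. Hence tw(G) = 2 exactly.

Treewidth 2.
Bags: B1 = {1, 2, 5}  B2 = {1, 5, 7}  B3 = {5, 7, 8}  B4 = {4, 5, 8}  B5 = {4, 5, 6}  B6 = {3, 5, 6}
Tree: B1–B2, B2–B3, B3–B4, B4–B5, B5–B6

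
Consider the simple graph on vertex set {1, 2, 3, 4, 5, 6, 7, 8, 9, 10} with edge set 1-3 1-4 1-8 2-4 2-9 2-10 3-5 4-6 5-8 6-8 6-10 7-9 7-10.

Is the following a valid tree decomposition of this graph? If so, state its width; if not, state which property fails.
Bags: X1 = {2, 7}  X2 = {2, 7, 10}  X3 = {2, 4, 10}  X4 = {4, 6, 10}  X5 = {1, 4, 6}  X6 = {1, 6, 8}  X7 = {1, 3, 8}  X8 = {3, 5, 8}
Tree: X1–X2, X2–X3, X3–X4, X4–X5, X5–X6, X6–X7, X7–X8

No — vertex 9 appears in no bag.

A tree decomposition must satisfy three properties: every vertex lies in some bag; for every edge, both endpoints lie together in some bag; and for every vertex, the bags containing it form a connected subtree. Here vertex 9 appears in no bag, so the decomposition is invalid.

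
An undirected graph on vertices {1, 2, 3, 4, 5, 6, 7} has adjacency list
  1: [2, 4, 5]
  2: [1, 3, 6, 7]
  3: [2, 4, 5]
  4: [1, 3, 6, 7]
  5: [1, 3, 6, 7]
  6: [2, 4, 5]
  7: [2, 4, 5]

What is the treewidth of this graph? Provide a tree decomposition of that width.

Treewidth 3.
One such decomposition:
Bags: B1 = {2, 4, 5, 6}  B2 = {2, 3, 4, 5}  B3 = {1, 2, 4, 5}  B4 = {2, 4, 5, 7}
Tree: B1–B2, B2–B3, B3–B4

Each bag holds 4 vertices, so the decomposition has width 3, which upper-bounds the treewidth. For the lower bound: the 4 vertex sets {2,6}, {3,5}, {4}, {1} are disjoint, each induces a connected subgraph, and every pair is joined by at least one edge of G. Contracting each set to a single vertex therefore yields K_{4} as a minor, and since treewidth is minor-monotone, tw(G) ≥ tw(K_{4}) = 3. Combining the bounds, tw(G) = 3.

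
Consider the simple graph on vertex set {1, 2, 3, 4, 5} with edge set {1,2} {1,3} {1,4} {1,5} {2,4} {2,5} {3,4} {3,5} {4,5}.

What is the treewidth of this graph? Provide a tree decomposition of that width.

Treewidth 3.
One optimal decomposition is:
Bags: B1 = {1, 3, 4, 5}  B2 = {1, 2, 4, 5}
Tree: B1–B2

The largest bag has 4 vertices, giving width 3; this decomposition certifies tw(G) ≤ 3. For the lower bound, the 4 vertices {1, 2, 4, 5} are pairwise adjacent, and any tree decomposition puts a clique entirely inside one bag — forcing width ≥ 3. Therefore the treewidth is 3.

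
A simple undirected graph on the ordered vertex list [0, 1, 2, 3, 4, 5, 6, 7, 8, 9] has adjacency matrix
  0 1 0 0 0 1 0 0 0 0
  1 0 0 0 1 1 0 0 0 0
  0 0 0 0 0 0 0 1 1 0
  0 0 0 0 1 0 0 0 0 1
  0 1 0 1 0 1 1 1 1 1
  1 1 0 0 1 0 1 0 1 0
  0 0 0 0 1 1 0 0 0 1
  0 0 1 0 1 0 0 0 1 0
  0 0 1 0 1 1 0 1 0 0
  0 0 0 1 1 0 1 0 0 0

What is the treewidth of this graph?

2

A width-2 tree decomposition is:
Bags: B1 = {1, 4, 5}  B2 = {4, 5, 8}  B3 = {4, 7, 8}  B4 = {0, 1, 5}  B5 = {2, 7, 8}  B6 = {4, 5, 6}  B7 = {4, 6, 9}  B8 = {3, 4, 9}
Tree: B1–B2, B2–B3, B1–B4, B3–B5, B1–B6, B6–B7, B7–B8
Every bag has size at most 3, so the width is 3 − 1 = 2 and tw(G) ≤ 2. For the lower bound, the 3 vertices {0, 1, 5} are pairwise adjacent, and any tree decomposition puts a clique entirely inside one bag — forcing width ≥ 2. The upper and lower bounds meet at 2, so that is the treewidth.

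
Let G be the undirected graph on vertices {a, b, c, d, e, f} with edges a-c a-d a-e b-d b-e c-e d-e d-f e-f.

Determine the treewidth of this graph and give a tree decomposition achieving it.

The largest bag has 3 vertices, giving width 2; this decomposition certifies tw(G) ≤ 2. Conversely, {a, d, e} is a clique of size 3, and the vertices of any clique must share a bag in every tree decomposition; so some bag has ≥ 3 vertices and tw(G) ≥ 2. Therefore the treewidth is 2.

Treewidth 2.
Bags: B1 = {a, d, e}  B2 = {b, d, e}  B3 = {a, c, e}  B4 = {d, e, f}
Tree: B1–B2, B1–B3, B1–B4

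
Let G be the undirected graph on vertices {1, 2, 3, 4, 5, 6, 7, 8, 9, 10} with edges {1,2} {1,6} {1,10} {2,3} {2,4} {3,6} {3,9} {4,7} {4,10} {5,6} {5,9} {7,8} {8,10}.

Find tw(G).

2

A width-2 tree decomposition is:
Bags: B1 = {7, 8, 10}  B2 = {4, 7, 10}  B3 = {1, 4, 10}  B4 = {1, 2, 4}  B5 = {1, 2, 6}  B6 = {2, 3, 6}  B7 = {3, 5, 6}  B8 = {3, 5, 9}
Tree: B1–B2, B2–B3, B3–B4, B4–B5, B5–B6, B6–B7, B7–B8
Every bag has size at most 3, so the width is 3 − 1 = 2 and tw(G) ≤ 2. Since 8–7–4–10–8 is a cycle in G, G is not acyclic. Forests are exactly the graphs of treewidth ≤ 1, so tw(G) ≥ 2. Combining the bounds, tw(G) = 2.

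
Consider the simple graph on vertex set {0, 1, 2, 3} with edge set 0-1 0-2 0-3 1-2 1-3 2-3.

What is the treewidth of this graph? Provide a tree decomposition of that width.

With just one bag of size 4, the width is 4 − 1 = 3, so tw(G) ≤ 3. On the other hand G contains the 4-clique {0, 1, 2, 3}. A clique must lie in a single bag of any decomposition, so no decomposition can have width below 3. The upper and lower bounds meet at 3, so that is the treewidth.

Treewidth 3.
One optimal decomposition is:
Bags: B1 = {0, 1, 2, 3}
Tree: (single bag)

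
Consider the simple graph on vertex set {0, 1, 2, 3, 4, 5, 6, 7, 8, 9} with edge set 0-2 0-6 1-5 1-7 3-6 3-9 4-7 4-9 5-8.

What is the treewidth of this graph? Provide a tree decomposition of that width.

Treewidth 1.
One such decomposition:
Bags: B1 = {0, 2}  B2 = {0, 6}  B3 = {3, 6}  B4 = {3, 9}  B5 = {4, 9}  B6 = {4, 7}  B7 = {1, 7}  B8 = {1, 5}  B9 = {5, 8}
Tree: B1–B2, B2–B3, B3–B4, B4–B5, B5–B6, B6–B7, B7–B8, B8–B9

Every bag has size at most 2, so the width is 2 − 1 = 1 and tw(G) ≤ 1. G has an edge, so its treewidth is at least 1. Combining the bounds, tw(G) = 1.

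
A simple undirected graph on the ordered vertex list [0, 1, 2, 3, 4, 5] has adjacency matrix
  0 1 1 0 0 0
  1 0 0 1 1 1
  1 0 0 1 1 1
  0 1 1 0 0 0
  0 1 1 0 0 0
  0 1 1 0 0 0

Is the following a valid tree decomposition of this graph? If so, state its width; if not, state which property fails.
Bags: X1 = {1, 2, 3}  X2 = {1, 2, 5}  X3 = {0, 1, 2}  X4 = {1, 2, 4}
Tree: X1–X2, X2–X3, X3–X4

Yes; width 2.

Checking the three conditions: (i) the bags cover all of {0, 1, 2, 3, 4, 5}; (ii) for each edge, some bag contains both endpoints; (iii) the bags containing any fixed vertex form a subtree. All hold, so the decomposition is valid with width 3 − 1 = 2.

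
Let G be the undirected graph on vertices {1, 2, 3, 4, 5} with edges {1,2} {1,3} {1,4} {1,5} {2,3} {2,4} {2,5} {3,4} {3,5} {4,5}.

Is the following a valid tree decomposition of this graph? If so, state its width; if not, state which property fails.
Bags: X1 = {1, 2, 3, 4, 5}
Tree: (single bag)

Checking the three conditions: (i) the bags cover all of {1, 2, 3, 4, 5}; (ii) for each edge, some bag contains both endpoints; (iii) the bags containing any fixed vertex form a subtree. All hold, so the decomposition is valid with width 5 − 1 = 4.

Yes; width 4.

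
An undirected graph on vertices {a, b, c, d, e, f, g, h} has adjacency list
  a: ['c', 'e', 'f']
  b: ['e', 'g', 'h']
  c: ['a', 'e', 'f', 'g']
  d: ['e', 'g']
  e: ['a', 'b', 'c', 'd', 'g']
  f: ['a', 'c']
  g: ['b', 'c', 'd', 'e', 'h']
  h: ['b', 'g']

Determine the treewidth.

A width-2 tree decomposition is:
Bags: B1 = {d, e, g}  B2 = {c, e, g}  B3 = {a, c, e}  B4 = {a, c, f}  B5 = {b, e, g}  B6 = {b, g, h}
Tree: B1–B2, B2–B3, B3–B4, B2–B5, B5–B6
Each bag holds 3 vertices, so the decomposition has width 2, which upper-bounds the treewidth. For the lower bound, the 3 vertices {d, e, g} are pairwise adjacent, and any tree decomposition puts a clique entirely inside one bag — forcing width ≥ 2. Hence tw(G) = 2 exactly.

2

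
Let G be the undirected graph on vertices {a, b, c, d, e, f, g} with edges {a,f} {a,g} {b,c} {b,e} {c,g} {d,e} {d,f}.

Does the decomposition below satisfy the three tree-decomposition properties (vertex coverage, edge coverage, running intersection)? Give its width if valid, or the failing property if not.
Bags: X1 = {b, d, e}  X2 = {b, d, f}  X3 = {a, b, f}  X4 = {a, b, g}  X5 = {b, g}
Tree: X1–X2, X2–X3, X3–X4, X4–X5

A tree decomposition must satisfy three properties: every vertex lies in some bag; for every edge, both endpoints lie together in some bag; and for every vertex, the bags containing it form a connected subtree. Here vertex c appears in no bag, so the decomposition is invalid.

No — vertex c appears in no bag.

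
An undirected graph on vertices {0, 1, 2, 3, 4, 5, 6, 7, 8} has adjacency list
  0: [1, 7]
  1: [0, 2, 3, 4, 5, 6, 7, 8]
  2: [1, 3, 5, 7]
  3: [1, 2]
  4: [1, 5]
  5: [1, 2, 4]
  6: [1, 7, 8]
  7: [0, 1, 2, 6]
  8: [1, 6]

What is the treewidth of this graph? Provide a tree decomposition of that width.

Every bag has size at most 3, so the width is 3 − 1 = 2 and tw(G) ≤ 2. Conversely, {0, 1, 7} is a clique of size 3, and the vertices of any clique must share a bag in every tree decomposition; so some bag has ≥ 3 vertices and tw(G) ≥ 2. Hence tw(G) = 2 exactly.

Treewidth 2.
Bags: B1 = {1, 2, 7}  B2 = {0, 1, 7}  B3 = {1, 6, 7}  B4 = {1, 6, 8}  B5 = {1, 2, 3}  B6 = {1, 2, 5}  B7 = {1, 4, 5}
Tree: B1–B2, B2–B3, B3–B4, B1–B5, B1–B6, B6–B7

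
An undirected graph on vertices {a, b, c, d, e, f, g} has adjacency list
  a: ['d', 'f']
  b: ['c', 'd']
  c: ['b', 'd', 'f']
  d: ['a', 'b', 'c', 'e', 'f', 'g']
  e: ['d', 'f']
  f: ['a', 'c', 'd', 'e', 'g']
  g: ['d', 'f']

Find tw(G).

A width-2 tree decomposition is:
Bags: B1 = {d, f, g}  B2 = {c, d, f}  B3 = {b, c, d}  B4 = {a, d, f}  B5 = {d, e, f}
Tree: B1–B2, B2–B3, B1–B4, B1–B5
Every bag has size at most 3, so the width is 3 − 1 = 2 and tw(G) ≤ 2. Conversely, {d, f, g} is a clique of size 3, and the vertices of any clique must share a bag in every tree decomposition; so some bag has ≥ 3 vertices and tw(G) ≥ 2. The upper and lower bounds meet at 2, so that is the treewidth.

2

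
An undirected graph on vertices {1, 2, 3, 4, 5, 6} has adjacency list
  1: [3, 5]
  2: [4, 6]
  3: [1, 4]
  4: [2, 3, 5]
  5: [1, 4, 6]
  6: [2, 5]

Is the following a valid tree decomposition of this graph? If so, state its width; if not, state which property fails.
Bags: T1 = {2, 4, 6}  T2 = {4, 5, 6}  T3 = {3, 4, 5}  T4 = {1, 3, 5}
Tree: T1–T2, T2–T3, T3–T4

Vertex coverage: the bags together contain {1, 2, 3, 4, 5, 6}, the full vertex set. Edge coverage: each edge of G has both endpoints in at least one bag. Running intersection: for every vertex, the bags containing it form a connected subtree. All three properties hold, so this is a valid tree decomposition of width max|bag| − 1 = 2, and hence tw(G) ≤ 2.

Yes; width 2.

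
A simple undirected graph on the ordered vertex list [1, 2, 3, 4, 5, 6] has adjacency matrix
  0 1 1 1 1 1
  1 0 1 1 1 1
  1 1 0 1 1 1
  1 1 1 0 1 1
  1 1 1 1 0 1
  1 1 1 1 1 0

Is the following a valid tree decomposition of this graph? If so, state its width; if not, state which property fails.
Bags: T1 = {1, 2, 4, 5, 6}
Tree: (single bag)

A tree decomposition must satisfy three properties: every vertex lies in some bag; for every edge, both endpoints lie together in some bag; and for every vertex, the bags containing it form a connected subtree. Here vertex 3 appears in no bag, so the decomposition is invalid.

No — vertex 3 appears in no bag.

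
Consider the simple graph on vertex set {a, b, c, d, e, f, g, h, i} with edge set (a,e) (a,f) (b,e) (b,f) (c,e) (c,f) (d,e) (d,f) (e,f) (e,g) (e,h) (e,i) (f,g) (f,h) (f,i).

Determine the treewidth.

A width-2 tree decomposition is:
Bags: B1 = {c, e, f}  B2 = {e, f, h}  B3 = {e, f, g}  B4 = {b, e, f}  B5 = {a, e, f}  B6 = {d, e, f}  B7 = {e, f, i}
Tree: B1–B2, B1–B3, B3–B4, B4–B5, B1–B6, B1–B7
Each bag holds 3 vertices, so the decomposition has width 2, which upper-bounds the treewidth. Conversely, {d, e, f} is a clique of size 3, and the vertices of any clique must share a bag in every tree decomposition; so some bag has ≥ 3 vertices and tw(G) ≥ 2. Combining the bounds, tw(G) = 2.

2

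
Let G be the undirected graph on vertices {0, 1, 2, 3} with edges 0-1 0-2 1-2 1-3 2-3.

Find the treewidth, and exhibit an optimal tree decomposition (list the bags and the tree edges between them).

Treewidth 2.
Bags: B1 = {1, 2, 3}  B2 = {0, 1, 2}
Tree: B1–B2

The largest bag has 3 vertices, giving width 2; this decomposition certifies tw(G) ≤ 2. On the other hand G contains the 3-clique {0, 1, 2}. A clique must lie in a single bag of any decomposition, so no decomposition can have width below 2. Hence tw(G) = 2 exactly.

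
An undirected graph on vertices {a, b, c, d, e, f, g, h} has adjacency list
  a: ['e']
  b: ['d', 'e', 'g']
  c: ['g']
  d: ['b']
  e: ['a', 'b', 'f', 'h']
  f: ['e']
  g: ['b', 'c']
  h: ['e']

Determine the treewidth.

A width-1 tree decomposition is:
Bags: B1 = {b, e}  B2 = {b, g}  B3 = {c, g}  B4 = {e, f}  B5 = {e, h}  B6 = {b, d}  B7 = {a, e}
Tree: B1–B2, B2–B3, B1–B4, B1–B5, B1–B6, B1–B7
Each bag holds 2 vertices, so the decomposition has width 1, which upper-bounds the treewidth. G has an edge, so its treewidth is at least 1. Therefore the treewidth is 1.

1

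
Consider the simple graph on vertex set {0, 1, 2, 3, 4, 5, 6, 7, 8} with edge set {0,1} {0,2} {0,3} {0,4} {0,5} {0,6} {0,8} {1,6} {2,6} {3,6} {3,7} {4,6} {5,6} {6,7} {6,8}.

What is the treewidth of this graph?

2

A width-2 tree decomposition is:
Bags: B1 = {3, 6, 7}  B2 = {0, 3, 6}  B3 = {0, 2, 6}  B4 = {0, 5, 6}  B5 = {0, 4, 6}  B6 = {0, 6, 8}  B7 = {0, 1, 6}
Tree: B1–B2, B2–B3, B2–B4, B4–B5, B2–B6, B4–B7
Every bag has size at most 3, so the width is 3 − 1 = 2 and tw(G) ≤ 2. On the other hand G contains the 3-clique {0, 1, 6}. A clique must lie in a single bag of any decomposition, so no decomposition can have width below 2. The upper and lower bounds meet at 2, so that is the treewidth.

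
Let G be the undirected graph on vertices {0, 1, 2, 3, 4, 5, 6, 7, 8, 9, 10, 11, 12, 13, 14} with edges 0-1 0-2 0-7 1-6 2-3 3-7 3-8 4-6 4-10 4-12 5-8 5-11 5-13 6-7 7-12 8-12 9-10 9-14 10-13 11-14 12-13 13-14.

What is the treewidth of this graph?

A width-3 tree decomposition is:
Bags: B1 = {0, 1, 2, 3}  B2 = {0, 1, 3, 7}  B3 = {1, 3, 6, 7}  B4 = {3, 6, 7, 8}  B5 = {6, 7, 8, 12}  B6 = {4, 6, 8, 12}  B7 = {4, 5, 8, 12}  B8 = {4, 5, 12, 13}  B9 = {4, 5, 10, 13}  B10 = {5, 10, 11, 13}  B11 = {10, 11, 13, 14}  B12 = {9, 10, 11, 14}
Tree: B1–B2, B2–B3, B3–B4, B4–B5, B5–B6, B6–B7, B7–B8, B8–B9, B9–B10, B10–B11, B11–B12
The largest bag has 4 vertices, giving width 3; this decomposition certifies tw(G) ≤ 3. For the lower bound: the 4 vertex sets {0,1,2}, {3}, {7}, {4,6,8,12} are disjoint, each induces a connected subgraph, and every pair is joined by at least one edge of G. Contracting each set to a single vertex therefore yields K_{4} as a minor, and since treewidth is minor-monotone, tw(G) ≥ tw(K_{4}) = 3. Combining the bounds, tw(G) = 3.

3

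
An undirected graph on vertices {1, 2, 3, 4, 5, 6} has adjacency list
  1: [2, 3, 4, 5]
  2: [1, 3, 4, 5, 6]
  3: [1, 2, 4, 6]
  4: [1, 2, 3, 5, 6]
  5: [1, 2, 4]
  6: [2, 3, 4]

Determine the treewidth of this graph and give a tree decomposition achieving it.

Each bag holds 4 vertices, so the decomposition has width 3, which upper-bounds the treewidth. Conversely, {1, 2, 3, 4} is a clique of size 4, and the vertices of any clique must share a bag in every tree decomposition; so some bag has ≥ 4 vertices and tw(G) ≥ 3. Hence tw(G) = 3 exactly.

Treewidth 3.
Bags: B1 = {1, 2, 4, 5}  B2 = {1, 2, 3, 4}  B3 = {2, 3, 4, 6}
Tree: B1–B2, B2–B3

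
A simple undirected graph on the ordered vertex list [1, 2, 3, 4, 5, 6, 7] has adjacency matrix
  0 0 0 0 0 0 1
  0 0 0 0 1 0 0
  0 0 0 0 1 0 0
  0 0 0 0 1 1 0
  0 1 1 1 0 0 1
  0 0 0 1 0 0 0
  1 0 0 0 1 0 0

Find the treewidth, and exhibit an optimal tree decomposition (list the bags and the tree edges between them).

Each bag holds 2 vertices, so the decomposition has width 1, which upper-bounds the treewidth. G has an edge, so its treewidth is at least 1. Therefore the treewidth is 1.

Treewidth 1.
Bags: B1 = {3, 5}  B2 = {4, 5}  B3 = {4, 6}  B4 = {5, 7}  B5 = {2, 5}  B6 = {1, 7}
Tree: B1–B2, B2–B3, B2–B4, B4–B5, B4–B6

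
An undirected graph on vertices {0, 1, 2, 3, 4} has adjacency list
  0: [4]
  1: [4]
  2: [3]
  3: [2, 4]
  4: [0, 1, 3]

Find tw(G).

1

A width-1 tree decomposition is:
Bags: B1 = {0, 4}  B2 = {3, 4}  B3 = {2, 3}  B4 = {1, 4}
Tree: B1–B2, B2–B3, B1–B4
Every bag has size at most 2, so the width is 2 − 1 = 1 and tw(G) ≤ 1. Since G has at least one edge (e.g. 4–0), it is not an edgeless graph, so tw(G) ≥ 1. The upper and lower bounds meet at 1, so that is the treewidth.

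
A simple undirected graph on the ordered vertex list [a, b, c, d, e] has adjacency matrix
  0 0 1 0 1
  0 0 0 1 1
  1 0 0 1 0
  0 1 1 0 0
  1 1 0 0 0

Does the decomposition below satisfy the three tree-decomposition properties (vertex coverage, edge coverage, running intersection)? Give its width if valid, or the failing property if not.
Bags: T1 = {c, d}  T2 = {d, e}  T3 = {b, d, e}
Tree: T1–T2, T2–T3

A tree decomposition must satisfy three properties: every vertex lies in some bag; for every edge, both endpoints lie together in some bag; and for every vertex, the bags containing it form a connected subtree. Here vertex a appears in no bag, so the decomposition is invalid.

No — vertex a appears in no bag.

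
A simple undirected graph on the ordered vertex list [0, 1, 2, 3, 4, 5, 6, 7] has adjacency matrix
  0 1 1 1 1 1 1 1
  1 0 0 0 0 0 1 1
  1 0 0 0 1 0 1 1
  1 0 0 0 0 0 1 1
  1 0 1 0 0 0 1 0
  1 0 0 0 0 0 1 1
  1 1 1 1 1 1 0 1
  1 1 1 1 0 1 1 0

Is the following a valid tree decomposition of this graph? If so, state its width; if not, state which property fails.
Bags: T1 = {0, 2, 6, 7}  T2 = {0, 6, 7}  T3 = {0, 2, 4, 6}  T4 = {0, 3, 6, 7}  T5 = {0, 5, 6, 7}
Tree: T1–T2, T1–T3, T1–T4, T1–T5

No — vertex 1 appears in no bag.

A tree decomposition must satisfy three properties: every vertex lies in some bag; for every edge, both endpoints lie together in some bag; and for every vertex, the bags containing it form a connected subtree. Here vertex 1 appears in no bag, so the decomposition is invalid.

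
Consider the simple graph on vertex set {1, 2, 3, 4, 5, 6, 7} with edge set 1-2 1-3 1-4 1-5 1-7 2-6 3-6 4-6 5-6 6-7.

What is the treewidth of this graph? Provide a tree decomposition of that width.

Every bag has size at most 3, so the width is 3 − 1 = 2 and tw(G) ≤ 2. Since 6–3–1–4–6 is a cycle in G, G is not acyclic. Forests are exactly the graphs of treewidth ≤ 1, so tw(G) ≥ 2. Combining the bounds, tw(G) = 2.

Treewidth 2.
One such decomposition:
Bags: B1 = {1, 3, 6}  B2 = {1, 4, 6}  B3 = {1, 5, 6}  B4 = {1, 2, 6}  B5 = {1, 6, 7}
Tree: B1–B2, B2–B3, B3–B4, B4–B5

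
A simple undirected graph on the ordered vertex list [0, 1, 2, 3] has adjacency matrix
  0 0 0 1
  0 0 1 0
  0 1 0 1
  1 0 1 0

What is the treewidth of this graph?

1

A width-1 tree decomposition is:
Bags: B1 = {1, 2}  B2 = {2, 3}  B3 = {0, 3}
Tree: B1–B2, B2–B3
Every bag has size at most 2, so the width is 2 − 1 = 1 and tw(G) ≤ 1. G has an edge, so its treewidth is at least 1. The upper and lower bounds meet at 1, so that is the treewidth.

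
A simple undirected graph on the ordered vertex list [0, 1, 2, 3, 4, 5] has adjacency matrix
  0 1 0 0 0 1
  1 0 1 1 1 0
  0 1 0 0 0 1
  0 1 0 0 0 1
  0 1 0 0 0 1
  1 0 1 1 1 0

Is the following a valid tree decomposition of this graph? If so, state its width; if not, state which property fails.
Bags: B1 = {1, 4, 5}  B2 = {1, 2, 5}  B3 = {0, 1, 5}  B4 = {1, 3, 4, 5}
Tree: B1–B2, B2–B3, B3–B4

A tree decomposition must satisfy three properties: every vertex lies in some bag; for every edge, both endpoints lie together in some bag; and for every vertex, the bags containing it form a connected subtree. Here bags containing vertex 4 are not connected in the tree, so the decomposition is invalid.

No — bags containing vertex 4 are not connected in the tree.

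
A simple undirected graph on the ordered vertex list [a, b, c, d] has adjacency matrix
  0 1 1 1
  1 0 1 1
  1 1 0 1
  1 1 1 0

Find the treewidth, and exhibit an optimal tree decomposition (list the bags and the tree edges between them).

Treewidth 3.
One such decomposition:
Bags: B1 = {a, b, c, d}
Tree: (single bag)

With just one bag of size 4, the width is 4 − 1 = 3, so tw(G) ≤ 3. On the other hand G contains the 4-clique {a, b, c, d}. A clique must lie in a single bag of any decomposition, so no decomposition can have width below 3. The upper and lower bounds meet at 3, so that is the treewidth.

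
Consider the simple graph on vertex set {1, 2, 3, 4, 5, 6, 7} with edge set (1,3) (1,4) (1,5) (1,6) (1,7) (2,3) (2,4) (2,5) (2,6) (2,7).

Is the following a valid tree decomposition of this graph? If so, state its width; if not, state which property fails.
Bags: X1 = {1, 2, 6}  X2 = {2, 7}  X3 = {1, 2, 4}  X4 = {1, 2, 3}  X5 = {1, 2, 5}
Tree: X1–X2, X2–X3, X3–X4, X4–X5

A tree decomposition must satisfy three properties: every vertex lies in some bag; for every edge, both endpoints lie together in some bag; and for every vertex, the bags containing it form a connected subtree. Here edge (1,7) lies in no bag, so the decomposition is invalid.

No — edge (1,7) lies in no bag.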